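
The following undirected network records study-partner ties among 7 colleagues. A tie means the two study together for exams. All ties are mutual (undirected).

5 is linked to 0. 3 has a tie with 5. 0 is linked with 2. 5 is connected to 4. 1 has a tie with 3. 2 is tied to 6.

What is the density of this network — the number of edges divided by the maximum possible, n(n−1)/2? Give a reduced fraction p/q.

There are 6 edges and 7 nodes, so the maximum possible is C(7,2) = 21.
Density = 6/21 = 2/7.

2/7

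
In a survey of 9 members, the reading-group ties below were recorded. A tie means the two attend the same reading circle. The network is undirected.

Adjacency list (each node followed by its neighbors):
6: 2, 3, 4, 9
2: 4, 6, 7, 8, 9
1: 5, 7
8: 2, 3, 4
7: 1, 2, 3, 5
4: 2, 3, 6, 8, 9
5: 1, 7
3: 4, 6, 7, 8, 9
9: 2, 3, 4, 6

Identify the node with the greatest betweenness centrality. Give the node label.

Unnormalized betweenness of each node: 1:0, 2:20/3, 3:20/3, 4:13/15, 5:0, 6:1/5, 7:61/5, 8:1/5, 9:1/5.
7 has the largest value, 61/5, making it the main broker — the node through which the most shortest paths run.

7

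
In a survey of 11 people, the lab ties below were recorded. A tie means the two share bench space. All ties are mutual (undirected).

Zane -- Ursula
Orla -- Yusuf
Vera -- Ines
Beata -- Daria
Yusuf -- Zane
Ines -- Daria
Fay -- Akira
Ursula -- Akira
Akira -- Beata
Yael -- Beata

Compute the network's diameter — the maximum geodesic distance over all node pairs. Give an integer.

Eccentricity of each node (its greatest distance to any other): Akira:4, Beata:5, Daria:6, Fay:5, Ines:7, Orla:8, Ursula:5, Vera:8, Yael:6, Yusuf:7, Zane:6.
The maximum eccentricity is 8, realized for instance by the pair Orla–Vera via Orla – Yusuf – Zane – Ursula – Akira – Beata – Daria – Ines – Vera. So the diameter is 8.

8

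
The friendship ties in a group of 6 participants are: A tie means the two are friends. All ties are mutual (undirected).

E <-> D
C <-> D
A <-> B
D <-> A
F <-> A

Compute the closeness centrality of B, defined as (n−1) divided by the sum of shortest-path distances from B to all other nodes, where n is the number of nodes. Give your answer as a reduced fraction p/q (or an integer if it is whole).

5/11

Distances from B: A:1, C:3, D:2, E:3, F:2. Sum = 11.
n = 6, so closeness = 5/11.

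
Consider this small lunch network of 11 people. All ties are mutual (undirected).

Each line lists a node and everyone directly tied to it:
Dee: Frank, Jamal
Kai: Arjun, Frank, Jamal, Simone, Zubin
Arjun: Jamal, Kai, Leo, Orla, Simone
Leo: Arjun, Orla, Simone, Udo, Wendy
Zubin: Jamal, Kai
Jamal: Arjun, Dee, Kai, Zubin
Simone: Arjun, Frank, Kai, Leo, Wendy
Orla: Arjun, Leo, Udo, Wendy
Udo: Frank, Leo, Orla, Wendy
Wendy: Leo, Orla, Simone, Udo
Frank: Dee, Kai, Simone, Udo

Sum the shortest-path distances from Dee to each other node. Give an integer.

21

Distances from Dee: Arjun:2, Frank:1, Jamal:1, Kai:2, Leo:3, Orla:3, Simone:2, Udo:2, Wendy:3, Zubin:2.
Sum = 2 + 1 + 1 + 2 + 3 + 3 + 2 + 2 + 3 + 2 = 21.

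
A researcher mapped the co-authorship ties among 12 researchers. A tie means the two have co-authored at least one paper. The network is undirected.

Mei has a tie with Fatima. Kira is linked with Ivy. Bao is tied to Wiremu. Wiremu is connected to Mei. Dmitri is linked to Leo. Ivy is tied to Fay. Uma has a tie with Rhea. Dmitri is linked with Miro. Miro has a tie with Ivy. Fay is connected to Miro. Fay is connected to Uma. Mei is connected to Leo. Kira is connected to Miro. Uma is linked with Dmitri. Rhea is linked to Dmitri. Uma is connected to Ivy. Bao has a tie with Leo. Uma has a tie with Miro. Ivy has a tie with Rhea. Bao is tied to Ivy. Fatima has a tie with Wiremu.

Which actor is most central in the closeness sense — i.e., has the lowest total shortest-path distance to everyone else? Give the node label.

Ivy

Farness (sum of distances to all others) for each node — Bao:19, Dmitri:20, Fatima:32, Fay:25, Ivy:18, Kira:26, Leo:21, Mei:27, Miro:21, Rhea:23, Uma:21, Wiremu:25.
The smallest farness is 18, for Ivy, so Ivy has the highest closeness.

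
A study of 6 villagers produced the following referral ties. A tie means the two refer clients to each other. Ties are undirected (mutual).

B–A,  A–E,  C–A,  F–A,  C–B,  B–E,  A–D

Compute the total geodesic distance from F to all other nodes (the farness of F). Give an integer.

Distances from F: A:1, B:2, C:2, D:2, E:2.
Sum = 1 + 2 + 2 + 2 + 2 = 9.

9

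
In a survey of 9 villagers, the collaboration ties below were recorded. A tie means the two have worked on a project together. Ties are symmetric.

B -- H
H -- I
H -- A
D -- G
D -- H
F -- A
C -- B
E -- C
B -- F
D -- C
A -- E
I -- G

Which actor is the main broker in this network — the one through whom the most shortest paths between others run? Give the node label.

Unnormalized betweenness of each node: A:71/15, B:41/10, C:131/30, D:163/30, E:1, F:1/2, G:5/6, H:103/10, I:26/15.
H has the largest value, 103/10, making it the main broker — the node through which the most shortest paths run.

H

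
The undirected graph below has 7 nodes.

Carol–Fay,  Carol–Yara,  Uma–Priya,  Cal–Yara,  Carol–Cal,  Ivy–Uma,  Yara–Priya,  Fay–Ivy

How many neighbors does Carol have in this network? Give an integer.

Carol is directly tied to Cal, Fay, and Yara. That is 3 neighbors, so the degree of Carol is 3.

3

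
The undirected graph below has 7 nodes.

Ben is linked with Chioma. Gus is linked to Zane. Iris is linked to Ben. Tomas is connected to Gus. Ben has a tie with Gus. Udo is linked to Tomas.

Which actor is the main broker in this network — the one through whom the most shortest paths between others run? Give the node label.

Gus

Unnormalized betweenness of each node: Ben:9, Chioma:0, Gus:11, Iris:0, Tomas:5, Udo:0, Zane:0.
Gus has the largest value, 11, making it the main broker — the node through which the most shortest paths run.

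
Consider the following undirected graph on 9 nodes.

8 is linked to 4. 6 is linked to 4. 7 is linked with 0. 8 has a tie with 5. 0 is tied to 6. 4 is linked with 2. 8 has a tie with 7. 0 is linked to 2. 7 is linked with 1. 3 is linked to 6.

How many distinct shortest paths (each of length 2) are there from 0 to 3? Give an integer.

1

The shortest distance is 2, and the only length-2 path is 0–6–3. So there is exactly 1 shortest path.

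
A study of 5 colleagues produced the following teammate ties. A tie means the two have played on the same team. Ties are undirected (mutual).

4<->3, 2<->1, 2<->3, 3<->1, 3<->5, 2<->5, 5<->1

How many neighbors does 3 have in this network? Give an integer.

4

3 is directly tied to 1, 2, 4, and 5. That is 4 neighbors, so the degree of 3 is 4.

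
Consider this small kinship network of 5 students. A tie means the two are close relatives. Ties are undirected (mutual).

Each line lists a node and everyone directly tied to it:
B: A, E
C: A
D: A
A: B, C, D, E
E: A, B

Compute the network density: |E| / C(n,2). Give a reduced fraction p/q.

There are 5 edges and 5 nodes, so the maximum possible is C(5,2) = 10.
Density = 5/10 = 1/2.

1/2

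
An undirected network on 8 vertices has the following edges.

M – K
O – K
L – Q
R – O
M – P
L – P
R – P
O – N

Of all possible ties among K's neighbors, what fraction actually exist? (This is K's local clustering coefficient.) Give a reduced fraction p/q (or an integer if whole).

0

K's neighbors: M and O (k = 2).
Possible neighbor pairs: C(2,2) = 1. Edges among them: none → e = 0.
Clustering(K) = 0/1.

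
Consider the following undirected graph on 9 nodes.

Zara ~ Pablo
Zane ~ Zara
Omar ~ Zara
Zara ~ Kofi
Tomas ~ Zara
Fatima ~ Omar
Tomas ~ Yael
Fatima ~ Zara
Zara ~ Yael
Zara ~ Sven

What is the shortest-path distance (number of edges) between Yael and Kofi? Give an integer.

One shortest route is Yael – Zara – Kofi, which uses 2 edges, and Yael and Kofi are not directly tied, so nothing shorter exists. So d(Yael,Kofi) = 2.

2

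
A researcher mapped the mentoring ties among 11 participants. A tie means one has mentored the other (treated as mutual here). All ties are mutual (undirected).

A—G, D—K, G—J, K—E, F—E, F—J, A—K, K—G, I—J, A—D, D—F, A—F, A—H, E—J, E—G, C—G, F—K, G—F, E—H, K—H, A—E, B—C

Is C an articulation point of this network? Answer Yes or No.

Yes

Removing C leaves {A, D, E, F, G, H, I, J, and K} with no path to {B}, so the network splits into 2 components. C is a cut vertex.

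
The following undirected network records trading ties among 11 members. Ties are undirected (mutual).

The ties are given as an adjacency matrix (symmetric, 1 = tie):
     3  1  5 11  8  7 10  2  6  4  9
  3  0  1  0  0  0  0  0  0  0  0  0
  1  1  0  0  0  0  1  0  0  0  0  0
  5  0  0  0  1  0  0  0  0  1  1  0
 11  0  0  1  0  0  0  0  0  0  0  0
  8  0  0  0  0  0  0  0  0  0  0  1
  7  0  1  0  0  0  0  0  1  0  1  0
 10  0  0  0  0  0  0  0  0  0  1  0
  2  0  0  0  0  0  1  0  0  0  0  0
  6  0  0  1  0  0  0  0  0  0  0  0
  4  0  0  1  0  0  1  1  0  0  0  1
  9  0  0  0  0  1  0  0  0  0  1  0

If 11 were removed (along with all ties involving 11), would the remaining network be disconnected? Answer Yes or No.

Even without 11, every remaining node can still reach every other (the residual graph is connected), so 11 is not a cut vertex.

No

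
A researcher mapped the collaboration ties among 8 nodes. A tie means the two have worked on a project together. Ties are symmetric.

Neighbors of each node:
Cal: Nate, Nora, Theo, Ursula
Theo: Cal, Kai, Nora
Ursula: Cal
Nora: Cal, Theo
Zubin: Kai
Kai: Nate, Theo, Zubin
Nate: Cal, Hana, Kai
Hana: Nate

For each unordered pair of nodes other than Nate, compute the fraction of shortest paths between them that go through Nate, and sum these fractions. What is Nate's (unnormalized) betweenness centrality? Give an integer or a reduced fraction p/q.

Pairs whose geodesics pass through Nate — Kai–Cal: 1/2; Kai–Ursula: 1/2; Kai–Hana: 1; Theo–Hana: 2/2; Cal–Zubin: 1/2; Cal–Hana: 1; Ursula–Zubin: 1/2; Ursula–Hana: 1; Zubin–Hana: 1; Hana–Nora: 1.
All other pairs contribute 0.
Summing the contributions gives betweenness(Nate) = 8.

8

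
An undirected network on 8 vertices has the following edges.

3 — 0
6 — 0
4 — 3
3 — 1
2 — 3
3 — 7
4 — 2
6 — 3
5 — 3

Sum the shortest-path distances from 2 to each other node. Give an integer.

12

Distances from 2: 0:2, 1:2, 3:1, 4:1, 5:2, 6:2, 7:2.
Sum = 2 + 2 + 1 + 1 + 2 + 2 + 2 = 12.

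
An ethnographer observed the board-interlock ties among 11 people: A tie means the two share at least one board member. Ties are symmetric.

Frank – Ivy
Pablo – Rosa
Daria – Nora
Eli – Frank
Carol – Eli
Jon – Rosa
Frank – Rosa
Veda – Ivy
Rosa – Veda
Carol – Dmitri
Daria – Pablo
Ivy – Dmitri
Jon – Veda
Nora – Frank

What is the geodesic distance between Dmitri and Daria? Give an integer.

4

One shortest route is Dmitri – Ivy – Frank – Nora – Daria, which uses 4 edges, and at distance 3 from Dmitri we only reach {Jon, Nora, Rosa}, which does not include Daria. So d(Dmitri,Daria) = 4.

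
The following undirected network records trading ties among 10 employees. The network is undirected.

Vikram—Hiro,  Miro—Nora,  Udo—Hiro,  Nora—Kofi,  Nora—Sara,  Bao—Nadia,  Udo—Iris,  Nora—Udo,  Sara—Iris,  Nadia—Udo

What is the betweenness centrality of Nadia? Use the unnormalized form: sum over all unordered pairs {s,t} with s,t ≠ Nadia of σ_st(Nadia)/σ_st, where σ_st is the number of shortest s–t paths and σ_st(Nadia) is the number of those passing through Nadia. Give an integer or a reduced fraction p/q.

Pairs whose geodesics pass through Nadia — Miro–Bao: 1; Bao–Kofi: 1; Bao–Iris: 1; Bao–Vikram: 1; Bao–Nora: 1; Bao–Sara: 2/2; Bao–Hiro: 1; Bao–Udo: 1.
All other pairs contribute 0.
Summing the contributions gives betweenness(Nadia) = 8.

8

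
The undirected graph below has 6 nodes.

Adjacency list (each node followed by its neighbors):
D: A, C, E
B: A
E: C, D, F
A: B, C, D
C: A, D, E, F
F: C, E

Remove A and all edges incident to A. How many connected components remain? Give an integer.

2

Without A, the remaining ties split the others into: {C, D, E, F}; {B}.
That's 2 separate components.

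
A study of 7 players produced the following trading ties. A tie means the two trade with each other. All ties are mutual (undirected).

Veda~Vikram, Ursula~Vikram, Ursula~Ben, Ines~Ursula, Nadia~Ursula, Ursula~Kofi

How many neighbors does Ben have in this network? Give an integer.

1

Ben is directly tied to Ursula. That is 1 neighbor, so the degree of Ben is 1.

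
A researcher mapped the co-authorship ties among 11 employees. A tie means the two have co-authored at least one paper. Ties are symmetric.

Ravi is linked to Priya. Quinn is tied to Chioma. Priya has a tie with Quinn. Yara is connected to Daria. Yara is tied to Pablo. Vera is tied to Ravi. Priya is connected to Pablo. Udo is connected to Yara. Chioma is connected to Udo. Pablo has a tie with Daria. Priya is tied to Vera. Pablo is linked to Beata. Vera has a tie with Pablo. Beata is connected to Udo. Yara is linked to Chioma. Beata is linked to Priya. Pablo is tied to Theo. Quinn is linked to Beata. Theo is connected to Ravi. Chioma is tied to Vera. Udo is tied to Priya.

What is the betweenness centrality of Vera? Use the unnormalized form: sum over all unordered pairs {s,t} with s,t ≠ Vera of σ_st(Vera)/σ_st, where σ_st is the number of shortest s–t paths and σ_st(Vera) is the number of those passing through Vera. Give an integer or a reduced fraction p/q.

107/30

Pairs whose geodesics pass through Vera — Yara–Ravi: 2/5; Ravi–Pablo: 1/3; Ravi–Daria: 1/3; Ravi–Chioma: 1; Theo–Chioma: 2/3; Priya–Chioma: 1/3; Pablo–Chioma: 1/2.
All other pairs contribute 0.
Summing the contributions gives betweenness(Vera) = 107/30.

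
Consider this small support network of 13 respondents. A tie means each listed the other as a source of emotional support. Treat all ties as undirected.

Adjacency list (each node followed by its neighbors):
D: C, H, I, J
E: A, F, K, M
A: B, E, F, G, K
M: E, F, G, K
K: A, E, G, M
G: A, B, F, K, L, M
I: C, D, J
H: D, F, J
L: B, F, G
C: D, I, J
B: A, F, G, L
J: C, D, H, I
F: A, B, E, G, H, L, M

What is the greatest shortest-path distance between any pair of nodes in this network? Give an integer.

Eccentricity of each node (its greatest distance to any other): A:4, B:4, C:5, D:4, E:4, F:3, G:4, H:3, I:5, J:4, K:5, L:4, M:4.
The maximum eccentricity is 5, realized for instance by the pair K–C via K – G – F – H – D – C. So the diameter is 5.

5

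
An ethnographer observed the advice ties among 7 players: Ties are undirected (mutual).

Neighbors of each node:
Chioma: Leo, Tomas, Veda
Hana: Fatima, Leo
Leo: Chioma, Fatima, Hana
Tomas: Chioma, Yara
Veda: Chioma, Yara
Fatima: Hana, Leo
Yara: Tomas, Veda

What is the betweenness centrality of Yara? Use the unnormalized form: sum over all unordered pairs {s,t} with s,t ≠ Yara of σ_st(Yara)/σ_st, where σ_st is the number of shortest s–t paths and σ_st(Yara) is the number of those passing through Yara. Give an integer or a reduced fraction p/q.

1/2

Pairs whose geodesics pass through Yara — Tomas–Veda: 1/2.
All other pairs contribute 0.
Summing the contributions gives betweenness(Yara) = 1/2.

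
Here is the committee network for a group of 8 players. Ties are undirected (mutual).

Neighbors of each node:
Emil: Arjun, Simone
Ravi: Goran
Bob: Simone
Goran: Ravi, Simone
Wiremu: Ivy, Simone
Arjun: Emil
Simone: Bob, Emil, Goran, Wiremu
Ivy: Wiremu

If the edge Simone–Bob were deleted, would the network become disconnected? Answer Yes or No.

Yes

Without the Simone–Bob edge there is no alternate route between Simone and Bob, so the network disconnects. It is a bridge.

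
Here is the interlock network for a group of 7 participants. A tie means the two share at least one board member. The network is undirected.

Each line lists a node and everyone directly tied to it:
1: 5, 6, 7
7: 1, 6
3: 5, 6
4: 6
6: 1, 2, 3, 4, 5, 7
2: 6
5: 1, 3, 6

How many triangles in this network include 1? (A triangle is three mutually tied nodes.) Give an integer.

2

1's neighbors: 5, 6, and 7.
Neighbor pairs that are themselves tied: 1–5–6; 1–6–7. Each forms one triangle with 1, for 2 in total.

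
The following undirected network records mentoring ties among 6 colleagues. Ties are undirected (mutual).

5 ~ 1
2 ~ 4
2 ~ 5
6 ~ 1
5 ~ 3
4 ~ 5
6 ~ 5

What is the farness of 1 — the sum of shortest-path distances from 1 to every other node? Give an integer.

Distances from 1: 2:2, 3:2, 4:2, 5:1, 6:1.
Sum = 2 + 2 + 2 + 1 + 1 = 8.

8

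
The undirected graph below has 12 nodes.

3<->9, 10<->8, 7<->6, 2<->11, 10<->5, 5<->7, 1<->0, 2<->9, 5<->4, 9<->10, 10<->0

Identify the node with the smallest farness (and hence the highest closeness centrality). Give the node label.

Farness (sum of distances to all others) for each node — 0:28, 1:38, 2:32, 3:34, 4:34, 5:24, 6:42, 7:32, 8:30, 9:24, 10:20, 11:42.
The smallest farness is 20, for 10, so 10 has the highest closeness.

10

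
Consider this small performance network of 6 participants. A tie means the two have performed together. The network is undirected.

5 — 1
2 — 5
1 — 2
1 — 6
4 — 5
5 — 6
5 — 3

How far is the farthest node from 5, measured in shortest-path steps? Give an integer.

Distances from 5: 1:1, 2:1, 3:1, 4:1, 6:1.
The largest is 1 (to 1, 6, 3, 4, and 2), so the eccentricity of 5 is 1.

1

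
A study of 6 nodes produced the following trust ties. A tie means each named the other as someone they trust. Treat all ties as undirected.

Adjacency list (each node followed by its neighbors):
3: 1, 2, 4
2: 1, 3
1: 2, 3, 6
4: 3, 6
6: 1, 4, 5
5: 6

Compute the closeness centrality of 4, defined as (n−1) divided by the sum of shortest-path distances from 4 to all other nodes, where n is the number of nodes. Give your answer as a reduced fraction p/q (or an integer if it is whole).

5/8

Distances from 4: 1:2, 2:2, 3:1, 5:2, 6:1. Sum = 8.
n = 6, so closeness = 5/8.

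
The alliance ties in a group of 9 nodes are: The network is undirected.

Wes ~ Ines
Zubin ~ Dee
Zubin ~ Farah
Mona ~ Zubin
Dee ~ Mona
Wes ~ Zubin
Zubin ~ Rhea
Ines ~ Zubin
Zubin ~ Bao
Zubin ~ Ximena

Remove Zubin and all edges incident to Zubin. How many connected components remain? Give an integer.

6

Without Zubin, the remaining ties split the others into: {Ines, Wes}; {Rhea}; {Dee, Mona}; {Bao}; {Farah}; {Ximena}.
That's 6 separate components.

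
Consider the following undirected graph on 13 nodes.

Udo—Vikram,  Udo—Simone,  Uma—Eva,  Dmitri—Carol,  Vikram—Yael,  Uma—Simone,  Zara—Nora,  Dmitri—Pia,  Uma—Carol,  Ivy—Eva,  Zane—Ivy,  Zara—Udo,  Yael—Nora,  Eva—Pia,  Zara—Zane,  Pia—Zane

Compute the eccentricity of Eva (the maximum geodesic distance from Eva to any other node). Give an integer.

5

Distances from Eva: Carol:2, Dmitri:2, Ivy:1, Nora:4, Pia:1, Simone:2, Udo:3, Uma:1, Vikram:4, Yael:5, Zane:2, Zara:3.
The largest is 5 (to Yael), so the eccentricity of Eva is 5.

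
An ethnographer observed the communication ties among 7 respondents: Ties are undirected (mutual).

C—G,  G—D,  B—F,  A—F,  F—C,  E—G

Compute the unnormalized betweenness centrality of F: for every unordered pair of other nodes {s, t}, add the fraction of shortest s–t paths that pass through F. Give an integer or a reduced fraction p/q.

9

Pairs whose geodesics pass through F — B–C: 1; B–G: 1; B–E: 1; B–A: 1; B–D: 1; C–A: 1; G–A: 1; E–A: 1; A–D: 1.
All other pairs contribute 0.
Summing the contributions gives betweenness(F) = 9.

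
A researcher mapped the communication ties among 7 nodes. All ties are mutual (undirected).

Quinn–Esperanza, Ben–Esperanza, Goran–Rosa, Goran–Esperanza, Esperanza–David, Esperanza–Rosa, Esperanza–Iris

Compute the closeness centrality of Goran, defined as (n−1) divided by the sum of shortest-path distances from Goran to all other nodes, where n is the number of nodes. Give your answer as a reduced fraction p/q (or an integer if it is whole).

3/5

Distances from Goran: Ben:2, David:2, Esperanza:1, Iris:2, Quinn:2, Rosa:1. Sum = 10.
n = 7, so closeness = 6/10 = 3/5.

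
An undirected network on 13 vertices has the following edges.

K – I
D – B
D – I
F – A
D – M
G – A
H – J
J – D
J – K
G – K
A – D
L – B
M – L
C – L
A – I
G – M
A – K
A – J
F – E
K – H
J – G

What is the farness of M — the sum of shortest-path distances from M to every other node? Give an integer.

25

Distances from M: A:2, B:2, C:2, D:1, E:4, F:3, G:1, H:3, I:2, J:2, K:2, L:1.
Sum = 2 + 2 + 2 + 1 + 4 + 3 + 1 + 3 + 2 + 2 + 2 + 1 = 25.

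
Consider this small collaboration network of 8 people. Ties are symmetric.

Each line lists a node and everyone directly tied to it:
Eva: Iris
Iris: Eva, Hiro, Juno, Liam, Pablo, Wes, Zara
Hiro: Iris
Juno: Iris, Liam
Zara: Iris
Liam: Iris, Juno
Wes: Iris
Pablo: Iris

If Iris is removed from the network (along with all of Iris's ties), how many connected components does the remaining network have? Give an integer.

6

Without Iris, the remaining ties split the others into: {Wes}; {Juno, Liam}; {Zara}; {Hiro}; {Pablo}; {Eva}.
That's 6 separate components.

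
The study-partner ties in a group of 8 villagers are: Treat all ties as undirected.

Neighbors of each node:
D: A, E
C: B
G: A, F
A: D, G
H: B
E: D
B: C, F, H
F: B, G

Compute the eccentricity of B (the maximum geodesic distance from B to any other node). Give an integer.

5

Distances from B: A:3, C:1, D:4, E:5, F:1, G:2, H:1.
The largest is 5 (to E), so the eccentricity of B is 5.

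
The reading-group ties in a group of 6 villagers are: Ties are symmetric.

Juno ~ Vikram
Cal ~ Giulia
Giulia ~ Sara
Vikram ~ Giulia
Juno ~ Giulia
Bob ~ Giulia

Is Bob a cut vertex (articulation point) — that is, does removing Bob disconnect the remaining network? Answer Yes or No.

Even without Bob, every remaining node can still reach every other (the residual graph is connected), so Bob is not a cut vertex.

No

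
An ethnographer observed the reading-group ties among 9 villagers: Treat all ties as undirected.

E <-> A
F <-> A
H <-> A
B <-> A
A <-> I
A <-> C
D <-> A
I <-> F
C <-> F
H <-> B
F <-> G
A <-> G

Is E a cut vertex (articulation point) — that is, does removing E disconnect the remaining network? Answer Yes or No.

Even without E, every remaining node can still reach every other (the residual graph is connected), so E is not a cut vertex.

No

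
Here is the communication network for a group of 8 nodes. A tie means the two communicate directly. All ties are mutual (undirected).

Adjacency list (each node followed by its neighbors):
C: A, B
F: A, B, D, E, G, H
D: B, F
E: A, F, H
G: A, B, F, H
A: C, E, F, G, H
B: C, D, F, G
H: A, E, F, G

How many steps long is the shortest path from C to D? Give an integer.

2

One shortest route is C – B – D, which uses 2 edges, and C and D are not directly tied, so nothing shorter exists. So d(C,D) = 2.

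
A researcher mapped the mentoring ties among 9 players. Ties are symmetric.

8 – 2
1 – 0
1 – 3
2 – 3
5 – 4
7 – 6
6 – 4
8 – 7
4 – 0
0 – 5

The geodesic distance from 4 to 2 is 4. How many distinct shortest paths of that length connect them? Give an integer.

The shortest distance is 4. The length-4 paths are: 4–6–7–8–2; 4–0–1–3–2.
That gives 2 distinct shortest paths.

2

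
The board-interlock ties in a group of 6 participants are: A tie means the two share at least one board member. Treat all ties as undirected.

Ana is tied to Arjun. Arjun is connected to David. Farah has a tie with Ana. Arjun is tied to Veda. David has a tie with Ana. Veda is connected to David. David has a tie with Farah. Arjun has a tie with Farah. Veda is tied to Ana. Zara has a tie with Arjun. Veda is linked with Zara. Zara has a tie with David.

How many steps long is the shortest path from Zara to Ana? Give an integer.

2

One shortest route is Zara – Veda – Ana, which uses 2 edges, and Zara and Ana are not directly tied, so nothing shorter exists. So d(Zara,Ana) = 2.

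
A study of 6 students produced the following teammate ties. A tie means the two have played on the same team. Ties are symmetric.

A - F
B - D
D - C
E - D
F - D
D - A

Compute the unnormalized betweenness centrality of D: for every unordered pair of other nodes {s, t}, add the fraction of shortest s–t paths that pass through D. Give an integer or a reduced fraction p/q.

9

Pairs whose geodesics pass through D — F–C: 1; F–B: 1; F–E: 1; C–B: 1; C–A: 1; C–E: 1; B–A: 1; B–E: 1; A–E: 1.
All other pairs contribute 0.
Summing the contributions gives betweenness(D) = 9.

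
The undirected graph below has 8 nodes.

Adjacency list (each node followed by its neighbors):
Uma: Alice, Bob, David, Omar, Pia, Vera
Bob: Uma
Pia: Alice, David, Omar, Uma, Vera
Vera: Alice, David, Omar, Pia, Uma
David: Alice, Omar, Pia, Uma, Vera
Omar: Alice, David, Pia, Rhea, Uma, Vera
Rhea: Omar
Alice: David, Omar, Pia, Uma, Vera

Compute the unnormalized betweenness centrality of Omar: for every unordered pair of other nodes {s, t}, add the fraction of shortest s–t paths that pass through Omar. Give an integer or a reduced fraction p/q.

Pairs whose geodesics pass through Omar — Uma–Rhea: 1; Vera–Rhea: 1; David–Rhea: 1; Alice–Rhea: 1; Pia–Rhea: 1; Bob–Rhea: 1.
All other pairs contribute 0.
Summing the contributions gives betweenness(Omar) = 6.

6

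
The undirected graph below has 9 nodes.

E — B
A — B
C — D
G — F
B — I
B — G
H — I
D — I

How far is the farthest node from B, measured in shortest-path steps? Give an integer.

3

Distances from B: A:1, C:3, D:2, E:1, F:2, G:1, H:2, I:1.
The largest is 3 (to C), so the eccentricity of B is 3.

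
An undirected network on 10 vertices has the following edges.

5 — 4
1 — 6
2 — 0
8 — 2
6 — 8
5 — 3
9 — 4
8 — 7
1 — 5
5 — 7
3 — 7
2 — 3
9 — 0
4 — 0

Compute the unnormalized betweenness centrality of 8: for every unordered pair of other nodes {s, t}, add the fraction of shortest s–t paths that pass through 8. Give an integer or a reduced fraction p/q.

Pairs whose geodesics pass through 8 — 1–2: 1/2; 9–6: 1/2; 0–7: 1/3; 0–6: 1; 2–7: 1/2; 2–6: 1; 3–6: 2/3; 7–6: 1.
All other pairs contribute 0.
Summing the contributions gives betweenness(8) = 11/2.

11/2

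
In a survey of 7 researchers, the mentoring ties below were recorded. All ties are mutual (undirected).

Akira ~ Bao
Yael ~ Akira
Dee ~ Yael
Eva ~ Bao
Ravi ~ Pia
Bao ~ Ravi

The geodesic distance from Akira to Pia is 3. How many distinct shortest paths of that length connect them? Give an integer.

1

The shortest distance is 3, and the only length-3 path is Akira–Bao–Ravi–Pia. So there is exactly 1 shortest path.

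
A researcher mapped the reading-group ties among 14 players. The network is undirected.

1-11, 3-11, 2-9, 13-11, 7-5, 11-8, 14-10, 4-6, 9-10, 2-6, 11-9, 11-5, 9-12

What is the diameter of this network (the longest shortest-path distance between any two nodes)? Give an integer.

Eccentricity of each node (its greatest distance to any other): 1:5, 2:4, 3:5, 4:6, 5:5, 6:5, 7:6, 8:5, 9:3, 10:4, 11:4, 12:4, 13:5, 14:5.
The maximum eccentricity is 6, realized for instance by the pair 4–7 via 4 – 6 – 2 – 9 – 11 – 5 – 7. So the diameter is 6.

6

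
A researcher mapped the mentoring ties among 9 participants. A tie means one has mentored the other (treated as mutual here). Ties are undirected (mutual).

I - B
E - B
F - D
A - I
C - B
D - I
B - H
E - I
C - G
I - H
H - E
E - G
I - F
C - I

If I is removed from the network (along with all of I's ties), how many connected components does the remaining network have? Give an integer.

3

Without I, the remaining ties split the others into: {D, F}; {B, C, E, G, H}; {A}.
That's 3 separate components.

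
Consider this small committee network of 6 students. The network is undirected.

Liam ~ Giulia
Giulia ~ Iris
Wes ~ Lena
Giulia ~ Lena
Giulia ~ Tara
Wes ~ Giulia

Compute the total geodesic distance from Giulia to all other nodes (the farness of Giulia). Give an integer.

Distances from Giulia: Iris:1, Lena:1, Liam:1, Tara:1, Wes:1.
Sum = 1 + 1 + 1 + 1 + 1 = 5.

5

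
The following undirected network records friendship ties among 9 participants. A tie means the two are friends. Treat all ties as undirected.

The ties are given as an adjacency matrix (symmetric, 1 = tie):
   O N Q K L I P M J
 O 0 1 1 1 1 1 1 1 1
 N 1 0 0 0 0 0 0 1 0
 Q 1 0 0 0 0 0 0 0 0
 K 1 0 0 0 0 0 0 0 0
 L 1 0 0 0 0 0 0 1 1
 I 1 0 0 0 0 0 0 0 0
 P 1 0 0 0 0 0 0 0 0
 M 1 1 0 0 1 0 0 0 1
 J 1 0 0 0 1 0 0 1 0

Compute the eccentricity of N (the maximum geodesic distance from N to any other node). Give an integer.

2

Distances from N: I:2, J:2, K:2, L:2, M:1, O:1, P:2, Q:2.
The largest is 2 (to Q, K, L, I, P, and J), so the eccentricity of N is 2.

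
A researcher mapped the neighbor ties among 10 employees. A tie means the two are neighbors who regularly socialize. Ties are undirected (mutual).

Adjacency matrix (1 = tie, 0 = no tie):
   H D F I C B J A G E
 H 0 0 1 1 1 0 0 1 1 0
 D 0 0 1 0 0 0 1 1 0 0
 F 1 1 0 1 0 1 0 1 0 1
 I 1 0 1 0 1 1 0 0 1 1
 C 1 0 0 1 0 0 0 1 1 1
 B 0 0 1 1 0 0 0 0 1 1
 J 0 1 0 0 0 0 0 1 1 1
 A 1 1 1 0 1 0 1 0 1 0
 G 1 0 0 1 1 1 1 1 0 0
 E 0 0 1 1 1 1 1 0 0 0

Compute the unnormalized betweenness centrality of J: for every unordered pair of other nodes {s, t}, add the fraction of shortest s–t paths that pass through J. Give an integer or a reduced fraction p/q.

19/12

Pairs whose geodesics pass through J — D–G: 1/2; D–E: 1/2; A–E: 1/3; G–E: 1/4.
All other pairs contribute 0.
Summing the contributions gives betweenness(J) = 19/12.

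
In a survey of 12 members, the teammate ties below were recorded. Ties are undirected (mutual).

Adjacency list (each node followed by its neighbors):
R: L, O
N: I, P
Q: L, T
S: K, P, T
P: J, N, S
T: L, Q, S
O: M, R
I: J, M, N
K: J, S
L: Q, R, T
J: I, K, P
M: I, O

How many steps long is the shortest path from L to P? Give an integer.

One shortest route is L – T – S – P, which uses 3 edges, and at distance 2 from L we only reach {O, S}, which does not include P. So d(L,P) = 3.

3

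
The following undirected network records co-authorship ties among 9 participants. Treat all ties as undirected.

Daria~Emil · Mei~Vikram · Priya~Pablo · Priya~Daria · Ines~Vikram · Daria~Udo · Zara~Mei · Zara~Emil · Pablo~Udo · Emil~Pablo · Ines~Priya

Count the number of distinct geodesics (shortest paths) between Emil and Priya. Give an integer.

2

The shortest distance is 2. The length-2 paths are: Emil–Pablo–Priya; Emil–Daria–Priya.
That gives 2 distinct shortest paths.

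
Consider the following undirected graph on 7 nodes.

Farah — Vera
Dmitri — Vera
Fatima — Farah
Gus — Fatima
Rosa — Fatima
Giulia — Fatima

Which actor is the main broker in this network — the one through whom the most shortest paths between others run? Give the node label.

Fatima

Unnormalized betweenness of each node: Dmitri:0, Farah:8, Fatima:12, Giulia:0, Gus:0, Rosa:0, Vera:5.
Fatima has the largest value, 12, making it the main broker — the node through which the most shortest paths run.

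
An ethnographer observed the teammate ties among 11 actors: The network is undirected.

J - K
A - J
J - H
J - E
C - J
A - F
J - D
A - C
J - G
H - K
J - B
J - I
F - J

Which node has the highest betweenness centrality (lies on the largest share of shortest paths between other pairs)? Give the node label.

J

Unnormalized betweenness of each node: A:1/2, B:0, C:0, D:0, E:0, F:0, G:0, H:0, I:0, J:83/2, K:0.
J has the largest value, 83/2, making it the main broker — the node through which the most shortest paths run.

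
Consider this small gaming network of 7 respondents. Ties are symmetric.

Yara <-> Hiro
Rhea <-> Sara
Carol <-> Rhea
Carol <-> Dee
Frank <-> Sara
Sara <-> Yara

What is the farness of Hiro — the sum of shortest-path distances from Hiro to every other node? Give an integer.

Distances from Hiro: Carol:4, Dee:5, Frank:3, Rhea:3, Sara:2, Yara:1.
Sum = 4 + 5 + 3 + 3 + 2 + 1 = 18.

18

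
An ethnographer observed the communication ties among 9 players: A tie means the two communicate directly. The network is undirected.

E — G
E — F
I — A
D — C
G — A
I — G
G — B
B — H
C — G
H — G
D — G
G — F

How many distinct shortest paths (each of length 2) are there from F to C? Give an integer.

The shortest distance is 2, and the only length-2 path is F–G–C. So there is exactly 1 shortest path.

1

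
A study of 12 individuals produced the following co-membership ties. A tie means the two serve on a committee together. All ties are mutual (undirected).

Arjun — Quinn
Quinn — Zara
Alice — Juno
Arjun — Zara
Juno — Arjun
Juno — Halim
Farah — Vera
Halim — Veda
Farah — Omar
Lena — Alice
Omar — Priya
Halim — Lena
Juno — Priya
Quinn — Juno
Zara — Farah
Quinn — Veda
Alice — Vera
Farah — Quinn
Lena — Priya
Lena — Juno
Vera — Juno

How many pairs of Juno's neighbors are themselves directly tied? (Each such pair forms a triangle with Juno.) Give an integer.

Juno's neighbors: Alice, Arjun, Halim, Lena, Priya, Quinn, and Vera.
Neighbor pairs that are themselves tied: Juno–Alice–Lena; Juno–Alice–Vera; Juno–Arjun–Quinn; Juno–Halim–Lena; Juno–Lena–Priya. Each forms one triangle with Juno, for 5 in total.

5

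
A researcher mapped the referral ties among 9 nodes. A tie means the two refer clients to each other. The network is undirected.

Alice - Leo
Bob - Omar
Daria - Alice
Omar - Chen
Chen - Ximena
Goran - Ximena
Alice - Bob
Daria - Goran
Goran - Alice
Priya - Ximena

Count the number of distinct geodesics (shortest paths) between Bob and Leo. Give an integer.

1

The shortest distance is 2, and the only length-2 path is Bob–Alice–Leo. So there is exactly 1 shortest path.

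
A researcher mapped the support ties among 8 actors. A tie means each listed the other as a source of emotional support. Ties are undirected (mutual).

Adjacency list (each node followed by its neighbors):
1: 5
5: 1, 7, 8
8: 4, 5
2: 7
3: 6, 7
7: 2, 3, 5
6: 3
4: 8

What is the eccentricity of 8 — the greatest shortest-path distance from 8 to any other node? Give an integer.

Distances from 8: 1:2, 2:3, 3:3, 4:1, 5:1, 6:4, 7:2.
The largest is 4 (to 6), so the eccentricity of 8 is 4.

4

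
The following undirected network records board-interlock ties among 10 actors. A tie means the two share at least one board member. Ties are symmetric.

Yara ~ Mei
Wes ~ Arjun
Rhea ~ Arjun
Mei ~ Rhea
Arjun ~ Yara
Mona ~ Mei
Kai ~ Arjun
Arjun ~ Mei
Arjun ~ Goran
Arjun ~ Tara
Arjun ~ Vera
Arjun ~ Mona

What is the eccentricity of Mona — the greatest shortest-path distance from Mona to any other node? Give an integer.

2

Distances from Mona: Arjun:1, Goran:2, Kai:2, Mei:1, Rhea:2, Tara:2, Vera:2, Wes:2, Yara:2.
The largest is 2 (to Yara, Vera, Wes, Kai, Rhea, Tara, and Goran), so the eccentricity of Mona is 2.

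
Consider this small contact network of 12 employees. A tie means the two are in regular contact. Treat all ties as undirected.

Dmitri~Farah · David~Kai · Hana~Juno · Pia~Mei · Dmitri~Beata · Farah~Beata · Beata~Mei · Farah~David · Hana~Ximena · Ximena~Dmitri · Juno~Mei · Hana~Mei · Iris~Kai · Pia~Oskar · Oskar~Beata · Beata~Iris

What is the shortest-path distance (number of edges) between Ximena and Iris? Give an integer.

One shortest route is Ximena – Dmitri – Beata – Iris, which uses 3 edges, and at distance 2 from Ximena we only reach {Beata, Farah, Juno, Mei}, which does not include Iris. So d(Ximena,Iris) = 3.

3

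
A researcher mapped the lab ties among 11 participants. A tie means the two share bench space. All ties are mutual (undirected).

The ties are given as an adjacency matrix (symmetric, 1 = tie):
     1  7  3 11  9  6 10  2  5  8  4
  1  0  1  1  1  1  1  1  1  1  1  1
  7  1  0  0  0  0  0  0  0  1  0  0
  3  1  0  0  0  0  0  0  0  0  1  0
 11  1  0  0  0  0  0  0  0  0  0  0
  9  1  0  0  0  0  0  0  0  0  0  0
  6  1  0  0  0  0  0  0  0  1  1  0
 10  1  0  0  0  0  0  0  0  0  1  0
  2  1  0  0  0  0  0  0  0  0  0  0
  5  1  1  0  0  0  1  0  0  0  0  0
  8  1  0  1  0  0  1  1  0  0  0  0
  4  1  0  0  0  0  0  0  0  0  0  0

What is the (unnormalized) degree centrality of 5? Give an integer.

3

5 is directly tied to 1, 6, and 7. That is 3 neighbors, so the degree of 5 is 3.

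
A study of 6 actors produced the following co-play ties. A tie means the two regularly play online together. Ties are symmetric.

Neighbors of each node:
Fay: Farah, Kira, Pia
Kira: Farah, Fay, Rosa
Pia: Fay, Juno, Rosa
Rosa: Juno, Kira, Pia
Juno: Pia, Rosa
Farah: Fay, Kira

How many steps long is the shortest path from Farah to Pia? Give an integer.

2

One shortest route is Farah – Fay – Pia, which uses 2 edges, and Farah and Pia are not directly tied, so nothing shorter exists. So d(Farah,Pia) = 2.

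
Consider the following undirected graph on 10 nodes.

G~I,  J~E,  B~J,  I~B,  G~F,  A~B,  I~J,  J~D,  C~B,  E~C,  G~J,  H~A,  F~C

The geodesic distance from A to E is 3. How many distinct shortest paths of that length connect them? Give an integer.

2

The shortest distance is 3. The length-3 paths are: A–B–J–E; A–B–C–E.
That gives 2 distinct shortest paths.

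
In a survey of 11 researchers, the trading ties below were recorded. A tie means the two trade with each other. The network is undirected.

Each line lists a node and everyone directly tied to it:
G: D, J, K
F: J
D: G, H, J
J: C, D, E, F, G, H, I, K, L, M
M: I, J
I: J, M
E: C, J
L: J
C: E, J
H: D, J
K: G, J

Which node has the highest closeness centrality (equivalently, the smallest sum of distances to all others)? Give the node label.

J

Farness (sum of distances to all others) for each node — C:18, D:17, E:18, F:19, G:17, H:18, I:18, J:10, K:18, L:19, M:18.
The smallest farness is 10, for J, so J has the highest closeness.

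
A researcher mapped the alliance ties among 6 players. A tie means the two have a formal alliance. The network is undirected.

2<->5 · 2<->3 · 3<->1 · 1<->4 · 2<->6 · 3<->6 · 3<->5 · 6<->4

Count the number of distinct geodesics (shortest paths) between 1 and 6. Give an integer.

2

The shortest distance is 2. The length-2 paths are: 1–3–6; 1–4–6.
That gives 2 distinct shortest paths.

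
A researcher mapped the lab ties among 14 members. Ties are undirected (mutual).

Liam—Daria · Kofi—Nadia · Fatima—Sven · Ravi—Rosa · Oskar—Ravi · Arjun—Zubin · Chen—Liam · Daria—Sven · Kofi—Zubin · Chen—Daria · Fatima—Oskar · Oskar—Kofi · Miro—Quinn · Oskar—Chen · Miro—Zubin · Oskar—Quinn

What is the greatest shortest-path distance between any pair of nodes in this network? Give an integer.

5

Eccentricity of each node (its greatest distance to any other): Arjun:5, Chen:4, Daria:5, Fatima:4, Kofi:3, Liam:5, Miro:4, Nadia:4, Oskar:3, Quinn:3, Ravi:4, Rosa:5, Sven:5, Zubin:4.
The maximum eccentricity is 5, realized for instance by the pair Rosa–Arjun via Rosa – Ravi – Oskar – Kofi – Zubin – Arjun. So the diameter is 5.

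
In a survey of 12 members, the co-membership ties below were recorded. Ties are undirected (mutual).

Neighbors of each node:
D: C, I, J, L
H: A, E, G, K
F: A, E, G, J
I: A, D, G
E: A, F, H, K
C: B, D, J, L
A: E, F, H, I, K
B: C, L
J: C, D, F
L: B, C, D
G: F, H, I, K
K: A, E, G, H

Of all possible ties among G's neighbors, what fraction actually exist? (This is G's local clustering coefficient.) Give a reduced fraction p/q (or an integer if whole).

1/6

G's neighbors: F, H, I, and K (k = 4).
Possible neighbor pairs: C(4,2) = 6. Edges among them: H–K → e = 1.
Clustering(G) = 1/6.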